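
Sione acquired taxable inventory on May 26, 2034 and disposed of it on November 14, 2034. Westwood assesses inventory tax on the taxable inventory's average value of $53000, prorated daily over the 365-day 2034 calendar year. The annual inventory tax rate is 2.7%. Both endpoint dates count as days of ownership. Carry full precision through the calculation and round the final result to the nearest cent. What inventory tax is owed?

Days held (May 26 – November 14, 2034): 173 out of 365
Tax = $53000 × 2.7% × 173/365 = $678.2548

$678.25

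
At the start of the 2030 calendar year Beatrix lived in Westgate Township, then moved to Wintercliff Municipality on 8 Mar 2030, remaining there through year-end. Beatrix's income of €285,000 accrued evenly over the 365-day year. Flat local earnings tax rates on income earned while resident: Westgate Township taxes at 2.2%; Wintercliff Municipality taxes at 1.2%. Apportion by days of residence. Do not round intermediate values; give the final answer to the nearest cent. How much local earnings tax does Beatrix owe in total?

€3,935.34

Westgate Township, 1 Jan – 7 Mar 2030: 66 days → €285,000 × 2.2% × 66/365 = €1,133.7534
Wintercliff Municipality, 8 Mar – 31 Dec 2030: 299 days → €285,000 × 1.2% × 299/365 = €2,801.5890
Total = €3,935.3425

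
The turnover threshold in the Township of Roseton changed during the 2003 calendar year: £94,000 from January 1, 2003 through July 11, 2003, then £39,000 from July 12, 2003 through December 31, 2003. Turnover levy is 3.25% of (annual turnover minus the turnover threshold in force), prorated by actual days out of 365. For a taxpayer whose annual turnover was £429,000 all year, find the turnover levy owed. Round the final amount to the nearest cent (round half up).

£11,734.73

January 1 – July 11, 2003: 192 days, exemption £94,000 → (£429,000 − £94,000) × 3.25% × 192/365 = £5,727.1233
July 12 – December 31, 2003: 173 days, exemption £39,000 → (£429,000 − £39,000) × 3.25% × 173/365 = £6,007.6027
Total = £11,734.7260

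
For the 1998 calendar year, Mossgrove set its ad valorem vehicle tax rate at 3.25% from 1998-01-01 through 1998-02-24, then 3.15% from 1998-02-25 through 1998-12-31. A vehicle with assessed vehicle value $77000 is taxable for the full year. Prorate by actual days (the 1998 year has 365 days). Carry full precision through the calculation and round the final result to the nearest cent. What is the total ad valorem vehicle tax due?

1998-01-01 to 1998-02-24: 55 days at 3.25% → $77000 × 3.25% × 55/365 = $377.0890
1998-02-25 to 1998-12-31: 310 days at 3.15% → $77000 × 3.15% × 310/365 = $2060.0137
Total = $2437.1027

$2437.10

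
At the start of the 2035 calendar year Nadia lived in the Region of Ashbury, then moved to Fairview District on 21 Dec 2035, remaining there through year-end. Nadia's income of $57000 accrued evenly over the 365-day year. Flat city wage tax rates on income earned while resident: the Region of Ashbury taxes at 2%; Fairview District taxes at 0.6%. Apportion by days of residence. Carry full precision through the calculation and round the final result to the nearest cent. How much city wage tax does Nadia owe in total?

$1115.95

The Region of Ashbury, 1 Jan – 20 Dec 2035: 354 days → $57000 × 2% × 354/365 = $1105.6438
Fairview District, 21 Dec – 31 Dec 2035: 11 days → $57000 × 0.6% × 11/365 = $10.3068
Total = $1115.9507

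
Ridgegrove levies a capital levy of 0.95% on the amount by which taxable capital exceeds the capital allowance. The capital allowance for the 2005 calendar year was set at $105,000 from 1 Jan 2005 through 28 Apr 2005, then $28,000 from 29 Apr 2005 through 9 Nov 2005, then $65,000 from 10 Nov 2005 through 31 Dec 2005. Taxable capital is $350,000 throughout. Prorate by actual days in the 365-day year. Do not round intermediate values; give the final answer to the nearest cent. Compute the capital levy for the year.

1 Jan – 28 Apr 2005: 118 days, exemption $105,000 → ($350,000 − $105,000) × 0.95% × 118/365 = $752.4521
29 Apr – 9 Nov 2005: 195 days, exemption $28,000 → ($350,000 − $28,000) × 0.95% × 195/365 = $1,634.2603
10 Nov – 31 Dec 2005: 52 days, exemption $65,000 → ($350,000 − $65,000) × 0.95% × 52/365 = $385.7260
Total = $2,772.4384

$2,772.44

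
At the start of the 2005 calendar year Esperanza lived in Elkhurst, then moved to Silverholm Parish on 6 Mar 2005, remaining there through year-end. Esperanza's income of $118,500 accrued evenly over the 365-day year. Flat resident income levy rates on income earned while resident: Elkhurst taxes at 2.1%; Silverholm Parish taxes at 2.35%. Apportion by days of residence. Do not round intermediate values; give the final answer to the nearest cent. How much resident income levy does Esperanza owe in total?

Elkhurst, 1 Jan – 5 Mar 2005: 64 days → $118,500 × 2.1% × 64/365 = $436.3397
Silverholm Parish, 6 Mar – 31 Dec 2005: 301 days → $118,500 × 2.35% × 301/365 = $2,296.4651
Total = $2,732.8048

$2,732.80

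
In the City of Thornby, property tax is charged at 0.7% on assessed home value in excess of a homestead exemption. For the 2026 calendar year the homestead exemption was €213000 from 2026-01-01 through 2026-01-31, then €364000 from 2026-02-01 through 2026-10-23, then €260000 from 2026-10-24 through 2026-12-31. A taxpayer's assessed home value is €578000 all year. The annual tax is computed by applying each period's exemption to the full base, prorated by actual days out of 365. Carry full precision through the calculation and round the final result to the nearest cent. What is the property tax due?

€1725.39

2026-01-01 to 2026-01-31: 31 days, exemption €213000 → (€578000 − €213000) × 0.7% × 31/365 = €217.0000
2026-02-01 to 2026-10-23: 265 days, exemption €364000 → (€578000 − €364000) × 0.7% × 265/365 = €1087.5890
2026-10-24 to 2026-12-31: 69 days, exemption €260000 → (€578000 − €260000) × 0.7% × 69/365 = €420.8055
Total = €1725.3945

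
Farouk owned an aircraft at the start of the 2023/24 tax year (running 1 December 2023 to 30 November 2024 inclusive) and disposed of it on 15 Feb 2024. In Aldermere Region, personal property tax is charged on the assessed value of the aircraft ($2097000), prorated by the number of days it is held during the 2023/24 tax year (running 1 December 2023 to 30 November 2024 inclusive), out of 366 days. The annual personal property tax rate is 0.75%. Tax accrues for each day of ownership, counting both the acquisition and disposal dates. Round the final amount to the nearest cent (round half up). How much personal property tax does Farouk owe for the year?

Days held (1 Dec 2023 – 15 Feb 2024): 77 out of 366
Tax = $2097000 × 0.75% × 77/366 = $3308.7910

$3308.79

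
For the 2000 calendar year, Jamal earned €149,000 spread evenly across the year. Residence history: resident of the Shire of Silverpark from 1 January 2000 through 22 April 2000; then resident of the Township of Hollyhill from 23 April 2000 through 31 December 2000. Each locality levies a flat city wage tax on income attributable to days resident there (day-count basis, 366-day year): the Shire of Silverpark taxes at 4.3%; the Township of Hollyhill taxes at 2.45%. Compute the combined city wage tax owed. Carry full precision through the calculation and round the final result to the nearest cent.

The Shire of Silverpark, 1 January – 22 April 2000: 113 days → €149,000 × 4.3% × 113/366 = €1,978.1175
The Township of Hollyhill, 23 April – 31 December 2000: 253 days → €149,000 × 2.45% × 253/366 = €2,523.4331
Total = €4,501.5505

€4,501.55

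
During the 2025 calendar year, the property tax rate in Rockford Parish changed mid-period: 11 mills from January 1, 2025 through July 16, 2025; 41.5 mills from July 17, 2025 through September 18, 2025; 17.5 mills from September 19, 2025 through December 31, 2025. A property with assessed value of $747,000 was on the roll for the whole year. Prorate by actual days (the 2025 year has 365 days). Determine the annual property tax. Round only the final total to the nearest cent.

January 1 – July 16, 2025: 197 days at 11 mills → $747,000 × 1.1% × 197/365 = $4,434.9288
July 17 – September 18, 2025: 64 days at 41.5 mills → $747,000 × 4.15% × 64/365 = $5,435.7041
September 19 – December 31, 2025: 104 days at 17.5 mills → $747,000 × 1.75% × 104/365 = $3,724.7671
Total = $13,595.4000

$13,595.40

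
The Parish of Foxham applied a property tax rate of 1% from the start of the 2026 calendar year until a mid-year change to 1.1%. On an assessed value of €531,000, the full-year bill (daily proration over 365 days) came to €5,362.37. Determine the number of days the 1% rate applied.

329 days

Let d = days at the first rate; then 365 − d days at the second rate.
€531,000 × [1%·d + 1.1%·(365−d)] / 365 = €5,362.37
Solving gives d = 329, so the new rate took effect on 26 Nov 2026.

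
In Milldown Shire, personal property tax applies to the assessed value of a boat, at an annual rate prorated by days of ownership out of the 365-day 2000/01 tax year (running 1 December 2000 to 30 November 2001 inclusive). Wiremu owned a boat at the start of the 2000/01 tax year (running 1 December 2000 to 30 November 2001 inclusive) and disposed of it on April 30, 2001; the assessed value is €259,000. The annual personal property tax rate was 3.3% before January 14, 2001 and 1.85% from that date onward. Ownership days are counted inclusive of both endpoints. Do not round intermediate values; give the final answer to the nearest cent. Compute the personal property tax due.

December 1, 2000 – January 13, 2001: 44 days at 3.3% → €259,000 × 3.3% × 44/365 = €1,030.3233
January 14 – April 30, 2001: 107 days at 1.85% → €259,000 × 1.85% × 107/365 = €1,404.6315
Total = €2,434.9548

€2,434.95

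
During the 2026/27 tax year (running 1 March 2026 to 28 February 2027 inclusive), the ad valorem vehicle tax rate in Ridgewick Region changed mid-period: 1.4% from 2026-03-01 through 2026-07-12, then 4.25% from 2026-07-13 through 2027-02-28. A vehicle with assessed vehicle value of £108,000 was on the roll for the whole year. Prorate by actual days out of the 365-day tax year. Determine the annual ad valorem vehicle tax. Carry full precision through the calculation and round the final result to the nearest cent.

£3,459.99

2026-03-01 to 2026-07-12: 134 days at 1.4% → £108,000 × 1.4% × 134/365 = £555.0904
2026-07-13 to 2027-02-28: 231 days at 4.25% → £108,000 × 4.25% × 231/365 = £2,904.9041
Total = £3,459.9945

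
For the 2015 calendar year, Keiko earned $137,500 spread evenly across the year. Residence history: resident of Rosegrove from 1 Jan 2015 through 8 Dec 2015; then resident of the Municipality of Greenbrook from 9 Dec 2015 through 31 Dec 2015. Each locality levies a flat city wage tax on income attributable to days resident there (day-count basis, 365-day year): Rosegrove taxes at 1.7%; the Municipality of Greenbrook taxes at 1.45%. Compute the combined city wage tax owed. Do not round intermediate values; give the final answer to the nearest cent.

$2,315.84

Rosegrove, 1 Jan – 8 Dec 2015: 342 days → $137,500 × 1.7% × 342/365 = $2,190.2055
The Municipality of Greenbrook, 9 Dec – 31 Dec 2015: 23 days → $137,500 × 1.45% × 23/365 = $125.6336
Total = $2,315.8390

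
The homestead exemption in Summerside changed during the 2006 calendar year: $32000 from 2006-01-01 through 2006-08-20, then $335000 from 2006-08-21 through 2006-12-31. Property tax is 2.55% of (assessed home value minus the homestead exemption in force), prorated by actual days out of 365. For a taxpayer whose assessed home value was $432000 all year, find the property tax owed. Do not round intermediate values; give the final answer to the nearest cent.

$7384.59

2006-01-01 to 2006-08-20: 232 days, exemption $32000 → ($432000 − $32000) × 2.55% × 232/365 = $6483.2877
2006-08-21 to 2006-12-31: 133 days, exemption $335000 → ($432000 − $335000) × 2.55% × 133/365 = $901.3027
Total = $7384.5904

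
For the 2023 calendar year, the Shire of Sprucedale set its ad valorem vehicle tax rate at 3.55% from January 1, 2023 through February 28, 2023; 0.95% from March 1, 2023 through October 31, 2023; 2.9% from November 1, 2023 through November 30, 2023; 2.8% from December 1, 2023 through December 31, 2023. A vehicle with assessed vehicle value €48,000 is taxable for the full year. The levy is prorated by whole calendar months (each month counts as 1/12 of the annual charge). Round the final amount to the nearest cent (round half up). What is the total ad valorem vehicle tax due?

€816.00

January 1 – February 28, 2023: 2 months at 3.55% → €48,000 × 3.55% × 2/12 = €284.0000
March 1 – October 31, 2023: 8 months at 0.95% → €48,000 × 0.95% × 8/12 = €304.0000
November 1 – November 30, 2023: 1 month at 2.9% → €48,000 × 2.9% × 1/12 = €116.0000
December 1 – December 31, 2023: 1 month at 2.8% → €48,000 × 2.8% × 1/12 = €112.0000
Total = €816.0000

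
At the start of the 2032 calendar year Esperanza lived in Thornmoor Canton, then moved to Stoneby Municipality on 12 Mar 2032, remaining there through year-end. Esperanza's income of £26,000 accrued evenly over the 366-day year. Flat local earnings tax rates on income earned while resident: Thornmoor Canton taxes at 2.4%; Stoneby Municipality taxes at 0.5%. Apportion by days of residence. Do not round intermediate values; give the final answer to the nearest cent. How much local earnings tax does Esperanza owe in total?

Thornmoor Canton, 1 Jan – 11 Mar 2032: 71 days → £26,000 × 2.4% × 71/366 = £121.0492
Stoneby Municipality, 12 Mar – 31 Dec 2032: 295 days → £26,000 × 0.5% × 295/366 = £104.7814
Total = £225.8306

£225.83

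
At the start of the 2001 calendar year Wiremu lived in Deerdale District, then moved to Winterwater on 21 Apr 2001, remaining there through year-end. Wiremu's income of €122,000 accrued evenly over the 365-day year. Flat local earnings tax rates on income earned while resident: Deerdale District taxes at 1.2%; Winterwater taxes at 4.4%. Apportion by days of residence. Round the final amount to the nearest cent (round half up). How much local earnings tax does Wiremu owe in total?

Deerdale District, 1 Jan – 20 Apr 2001: 110 days → €122,000 × 1.2% × 110/365 = €441.2055
Winterwater, 21 Apr – 31 Dec 2001: 255 days → €122,000 × 4.4% × 255/365 = €3,750.2466
Total = €4,191.4521

€4,191.45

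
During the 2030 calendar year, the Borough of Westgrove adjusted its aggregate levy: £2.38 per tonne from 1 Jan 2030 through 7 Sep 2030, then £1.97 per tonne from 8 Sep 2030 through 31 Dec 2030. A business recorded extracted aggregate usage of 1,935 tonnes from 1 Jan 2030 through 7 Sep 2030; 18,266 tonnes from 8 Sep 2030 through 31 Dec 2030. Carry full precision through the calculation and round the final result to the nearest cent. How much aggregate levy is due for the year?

£40,589.32

1 Jan – 7 Sep 2030: 1,935 tonnes at £2.38/tonne → £4,605.30
8 Sep – 31 Dec 2030: 18,266 tonnes at £1.97/tonne → £35,984.02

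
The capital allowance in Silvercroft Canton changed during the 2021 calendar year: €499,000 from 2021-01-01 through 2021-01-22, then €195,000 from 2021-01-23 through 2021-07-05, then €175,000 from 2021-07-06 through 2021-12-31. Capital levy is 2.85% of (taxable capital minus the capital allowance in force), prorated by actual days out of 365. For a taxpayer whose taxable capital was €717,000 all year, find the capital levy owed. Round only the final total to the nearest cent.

€14,634.32

2021-01-01 to 2021-01-22: 22 days, exemption €499,000 → (€717,000 − €499,000) × 2.85% × 22/365 = €374.4822
2021-01-23 to 2021-07-05: 164 days, exemption €195,000 → (€717,000 − €195,000) × 2.85% × 164/365 = €6,684.4603
2021-07-06 to 2021-12-31: 179 days, exemption €175,000 → (€717,000 − €175,000) × 2.85% × 179/365 = €7,575.3781
Total = €14,634.3205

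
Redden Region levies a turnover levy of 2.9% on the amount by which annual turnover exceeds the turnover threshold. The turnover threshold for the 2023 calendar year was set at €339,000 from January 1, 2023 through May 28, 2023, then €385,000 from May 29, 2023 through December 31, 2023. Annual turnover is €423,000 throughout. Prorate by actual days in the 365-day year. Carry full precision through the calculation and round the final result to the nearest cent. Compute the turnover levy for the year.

January 1 – May 28, 2023: 148 days, exemption €339,000 → (€423,000 − €339,000) × 2.9% × 148/365 = €987.7479
May 29 – December 31, 2023: 217 days, exemption €385,000 → (€423,000 − €385,000) × 2.9% × 217/365 = €655.1616
Total = €1,642.9096

€1,642.91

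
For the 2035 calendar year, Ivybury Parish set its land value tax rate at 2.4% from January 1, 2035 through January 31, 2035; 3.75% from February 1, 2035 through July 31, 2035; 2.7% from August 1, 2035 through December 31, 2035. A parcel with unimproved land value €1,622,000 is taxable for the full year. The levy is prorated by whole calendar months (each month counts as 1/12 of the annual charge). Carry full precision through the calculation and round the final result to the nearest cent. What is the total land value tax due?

€51,904.00

January 1 – January 31, 2035: 1 month at 2.4% → €1,622,000 × 2.4% × 1/12 = €3,244.0000
February 1 – July 31, 2035: 6 months at 3.75% → €1,622,000 × 3.75% × 6/12 = €30,412.5000
August 1 – December 31, 2035: 5 months at 2.7% → €1,622,000 × 2.7% × 5/12 = €18,247.5000
Total = €51,904.0000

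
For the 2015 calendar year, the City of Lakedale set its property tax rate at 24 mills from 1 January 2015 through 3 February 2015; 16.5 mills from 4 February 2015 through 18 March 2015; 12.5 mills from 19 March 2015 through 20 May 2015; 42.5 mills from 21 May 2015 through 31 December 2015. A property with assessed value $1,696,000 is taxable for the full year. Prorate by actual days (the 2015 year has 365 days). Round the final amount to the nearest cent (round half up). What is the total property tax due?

$55,180.41

1 January – 3 February 2015: 34 days at 24 mills → $1,696,000 × 2.4% × 34/365 = $3,791.6055
4 February – 18 March 2015: 43 days at 16.5 mills → $1,696,000 × 1.65% × 43/365 = $3,296.7452
19 March – 20 May 2015: 63 days at 12.5 mills → $1,696,000 × 1.25% × 63/365 = $3,659.1781
21 May – 31 December 2015: 225 days at 42.5 mills → $1,696,000 × 4.25% × 225/365 = $44,432.8767
Total = $55,180.4055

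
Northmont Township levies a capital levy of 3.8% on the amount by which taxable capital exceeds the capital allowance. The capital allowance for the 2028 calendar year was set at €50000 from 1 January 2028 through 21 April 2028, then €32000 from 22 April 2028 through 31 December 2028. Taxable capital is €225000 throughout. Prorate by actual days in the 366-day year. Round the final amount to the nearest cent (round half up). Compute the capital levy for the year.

€7124.69

1 January – 21 April 2028: 112 days, exemption €50000 → (€225000 − €50000) × 3.8% × 112/366 = €2034.9727
22 April – 31 December 2028: 254 days, exemption €32000 → (€225000 − €32000) × 3.8% × 254/366 = €5089.7158
Total = €7124.6885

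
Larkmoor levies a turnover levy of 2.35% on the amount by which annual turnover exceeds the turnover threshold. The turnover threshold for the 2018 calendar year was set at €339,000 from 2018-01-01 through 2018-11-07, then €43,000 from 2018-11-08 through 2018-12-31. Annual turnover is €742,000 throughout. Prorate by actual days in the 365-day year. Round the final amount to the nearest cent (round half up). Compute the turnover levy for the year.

€10,499.61

2018-01-01 to 2018-11-07: 311 days, exemption €339,000 → (€742,000 − €339,000) × 2.35% × 311/365 = €8,069.3849
2018-11-08 to 2018-12-31: 54 days, exemption €43,000 → (€742,000 − €43,000) × 2.35% × 54/365 = €2,430.2219
Total = €10,499.6068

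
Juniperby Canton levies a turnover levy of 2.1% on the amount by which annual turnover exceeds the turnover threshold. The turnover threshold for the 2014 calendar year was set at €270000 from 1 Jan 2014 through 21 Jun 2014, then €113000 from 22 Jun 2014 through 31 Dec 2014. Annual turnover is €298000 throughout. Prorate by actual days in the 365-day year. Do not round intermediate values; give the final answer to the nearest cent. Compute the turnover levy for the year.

€2331.35

1 Jan – 21 Jun 2014: 172 days, exemption €270000 → (€298000 − €270000) × 2.1% × 172/365 = €277.0849
22 Jun – 31 Dec 2014: 193 days, exemption €113000 → (€298000 − €113000) × 2.1% × 193/365 = €2054.2603
Total = €2331.3452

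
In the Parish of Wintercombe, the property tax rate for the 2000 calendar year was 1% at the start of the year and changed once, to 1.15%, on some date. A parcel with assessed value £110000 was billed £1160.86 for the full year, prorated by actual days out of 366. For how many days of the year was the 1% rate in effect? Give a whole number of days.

231 days

Let d = days at the first rate; then 366 − d days at the second rate.
£110000 × [1%·d + 1.15%·(366−d)] / 366 = £1160.86
Solving gives d = 231, so the new rate took effect on 19 August 2000.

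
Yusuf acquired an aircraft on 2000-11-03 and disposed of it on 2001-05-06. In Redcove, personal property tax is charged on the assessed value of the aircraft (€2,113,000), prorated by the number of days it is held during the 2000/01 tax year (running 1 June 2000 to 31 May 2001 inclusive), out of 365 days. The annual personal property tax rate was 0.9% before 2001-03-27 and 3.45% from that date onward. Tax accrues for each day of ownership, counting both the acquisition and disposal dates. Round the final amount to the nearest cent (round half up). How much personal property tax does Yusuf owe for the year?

2000-11-03 to 2001-03-26: 144 days at 0.9% → €2,113,000 × 0.9% × 144/365 = €7,502.5973
2001-03-27 to 2001-05-06: 41 days at 3.45% → €2,113,000 × 3.45% × 41/365 = €8,188.5986
Total = €15,691.1959

€15,691.20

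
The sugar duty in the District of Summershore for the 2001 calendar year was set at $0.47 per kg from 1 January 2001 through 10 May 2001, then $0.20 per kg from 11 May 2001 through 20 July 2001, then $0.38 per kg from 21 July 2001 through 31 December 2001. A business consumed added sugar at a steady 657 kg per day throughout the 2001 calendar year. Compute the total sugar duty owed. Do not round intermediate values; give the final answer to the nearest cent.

1 January – 10 May 2001: 130 days × 657 kg/day = 85,410 kg at $0.47/kg → $40,142.70
11 May – 20 July 2001: 71 days × 657 kg/day = 46,647 kg at $0.20/kg → $9,329.40
21 July – 31 December 2001: 164 days × 657 kg/day = 107,748 kg at $0.38/kg → $40,944.24

$90,416.34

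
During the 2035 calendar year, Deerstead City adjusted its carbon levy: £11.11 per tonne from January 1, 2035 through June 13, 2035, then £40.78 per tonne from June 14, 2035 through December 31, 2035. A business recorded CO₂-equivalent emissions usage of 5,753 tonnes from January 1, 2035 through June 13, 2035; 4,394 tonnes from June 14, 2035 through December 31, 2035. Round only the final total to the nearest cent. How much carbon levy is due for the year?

January 1 – June 13, 2035: 5,753 tonnes at £11.11/tonne → £63,915.83
June 14 – December 31, 2035: 4,394 tonnes at £40.78/tonne → £179,187.32

£243,103.15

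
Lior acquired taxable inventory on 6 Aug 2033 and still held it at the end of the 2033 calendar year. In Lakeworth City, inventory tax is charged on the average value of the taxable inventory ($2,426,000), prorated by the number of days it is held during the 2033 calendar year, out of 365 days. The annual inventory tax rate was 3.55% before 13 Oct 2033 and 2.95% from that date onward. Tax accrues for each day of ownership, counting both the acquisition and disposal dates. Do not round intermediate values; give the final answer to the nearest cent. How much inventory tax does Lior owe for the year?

$31,730.75

6 Aug – 12 Oct 2033: 68 days at 3.55% → $2,426,000 × 3.55% × 68/365 = $16,044.8329
13 Oct – 31 Dec 2033: 80 days at 2.95% → $2,426,000 × 2.95% × 80/365 = $15,685.9178
Total = $31,730.7507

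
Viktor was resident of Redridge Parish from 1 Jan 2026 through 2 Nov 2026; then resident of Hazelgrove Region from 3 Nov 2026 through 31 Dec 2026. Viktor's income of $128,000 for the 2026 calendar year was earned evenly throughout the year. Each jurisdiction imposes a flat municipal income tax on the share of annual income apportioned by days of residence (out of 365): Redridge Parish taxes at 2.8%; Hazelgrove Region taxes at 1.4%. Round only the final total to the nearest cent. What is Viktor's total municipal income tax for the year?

Redridge Parish, 1 Jan – 2 Nov 2026: 306 days → $128,000 × 2.8% × 306/365 = $3,004.6685
Hazelgrove Region, 3 Nov – 31 Dec 2026: 59 days → $128,000 × 1.4% × 59/365 = $289.6658
Total = $3,294.3342

$3,294.33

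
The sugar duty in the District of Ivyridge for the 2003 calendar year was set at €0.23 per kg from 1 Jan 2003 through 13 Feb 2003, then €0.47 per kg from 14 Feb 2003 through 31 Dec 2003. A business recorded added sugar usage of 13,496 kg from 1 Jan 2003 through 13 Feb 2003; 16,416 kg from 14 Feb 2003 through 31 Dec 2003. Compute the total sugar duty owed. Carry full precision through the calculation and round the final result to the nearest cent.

1 Jan – 13 Feb 2003: 13,496 kg at €0.23/kg → €3,104.08
14 Feb – 31 Dec 2003: 16,416 kg at €0.47/kg → €7,715.52

€10,819.60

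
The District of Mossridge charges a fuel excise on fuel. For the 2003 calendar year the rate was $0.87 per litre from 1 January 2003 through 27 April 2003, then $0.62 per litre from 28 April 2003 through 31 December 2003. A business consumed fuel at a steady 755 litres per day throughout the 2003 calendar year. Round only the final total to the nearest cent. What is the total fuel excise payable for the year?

$192940.25

1 January – 27 April 2003: 117 days × 755 litres/day = 88,335 litres at $0.87/litre → $76851.45
28 April – 31 December 2003: 248 days × 755 litres/day = 187,240 litres at $0.62/litre → $116088.80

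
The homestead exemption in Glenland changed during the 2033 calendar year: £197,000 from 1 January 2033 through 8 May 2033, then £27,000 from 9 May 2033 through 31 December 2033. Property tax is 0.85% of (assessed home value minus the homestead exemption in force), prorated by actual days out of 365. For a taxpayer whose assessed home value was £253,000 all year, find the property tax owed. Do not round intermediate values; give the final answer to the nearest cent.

1 January – 8 May 2033: 128 days, exemption £197,000 → (£253,000 − £197,000) × 0.85% × 128/365 = £166.9260
9 May – 31 December 2033: 237 days, exemption £27,000 → (£253,000 − £27,000) × 0.85% × 237/365 = £1,247.3342
Total = £1,414.2603

£1,414.26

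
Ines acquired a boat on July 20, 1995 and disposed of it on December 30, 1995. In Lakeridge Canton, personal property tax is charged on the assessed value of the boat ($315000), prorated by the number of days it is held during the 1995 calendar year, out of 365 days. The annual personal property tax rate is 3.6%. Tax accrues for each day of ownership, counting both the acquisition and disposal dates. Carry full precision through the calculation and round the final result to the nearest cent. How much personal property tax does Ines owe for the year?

$5095.23

Days held (July 20 – December 30, 1995): 164 out of 365
Tax = $315000 × 3.6% × 164/365 = $5095.2329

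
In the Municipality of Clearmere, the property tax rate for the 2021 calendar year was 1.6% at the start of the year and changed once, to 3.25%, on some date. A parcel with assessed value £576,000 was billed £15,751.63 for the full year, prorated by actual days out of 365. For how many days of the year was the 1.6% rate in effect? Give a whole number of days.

Let d = days at the first rate; then 365 − d days at the second rate.
£576,000 × [1.6%·d + 3.25%·(365−d)] / 365 = £15,751.63
Solving gives d = 114, so the new rate took effect on April 25, 2021.

114 days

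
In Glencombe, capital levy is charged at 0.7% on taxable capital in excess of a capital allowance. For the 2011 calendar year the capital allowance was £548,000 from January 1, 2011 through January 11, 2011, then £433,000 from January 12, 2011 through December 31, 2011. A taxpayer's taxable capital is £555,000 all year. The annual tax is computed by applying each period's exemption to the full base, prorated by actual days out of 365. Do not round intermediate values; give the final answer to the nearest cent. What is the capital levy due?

£829.74

January 1 – January 11, 2011: 11 days, exemption £548,000 → (£555,000 − £548,000) × 0.7% × 11/365 = £1.4767
January 12 – December 31, 2011: 354 days, exemption £433,000 → (£555,000 − £433,000) × 0.7% × 354/365 = £828.2630
Total = £829.7397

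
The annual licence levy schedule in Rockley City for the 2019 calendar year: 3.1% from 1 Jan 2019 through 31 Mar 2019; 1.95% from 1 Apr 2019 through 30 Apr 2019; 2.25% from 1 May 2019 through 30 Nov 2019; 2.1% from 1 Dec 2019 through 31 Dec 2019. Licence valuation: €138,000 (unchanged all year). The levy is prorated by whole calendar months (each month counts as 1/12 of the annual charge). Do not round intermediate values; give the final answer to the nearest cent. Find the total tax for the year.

1 Jan – 31 Mar 2019: 3 months at 3.1% → €138,000 × 3.1% × 3/12 = €1,069.5000
1 Apr – 30 Apr 2019: 1 month at 1.95% → €138,000 × 1.95% × 1/12 = €224.2500
1 May – 30 Nov 2019: 7 months at 2.25% → €138,000 × 2.25% × 7/12 = €1,811.2500
1 Dec – 31 Dec 2019: 1 month at 2.1% → €138,000 × 2.1% × 1/12 = €241.5000
Total = €3,346.5000

€3,346.50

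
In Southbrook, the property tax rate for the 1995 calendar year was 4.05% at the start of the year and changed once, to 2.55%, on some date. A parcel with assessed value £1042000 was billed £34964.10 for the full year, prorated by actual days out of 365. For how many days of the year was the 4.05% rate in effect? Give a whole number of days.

196 days

Let d = days at the first rate; then 365 − d days at the second rate.
£1042000 × [4.05%·d + 2.55%·(365−d)] / 365 = £34964.10
Solving gives d = 196, so the new rate took effect on 16 Jul 1995.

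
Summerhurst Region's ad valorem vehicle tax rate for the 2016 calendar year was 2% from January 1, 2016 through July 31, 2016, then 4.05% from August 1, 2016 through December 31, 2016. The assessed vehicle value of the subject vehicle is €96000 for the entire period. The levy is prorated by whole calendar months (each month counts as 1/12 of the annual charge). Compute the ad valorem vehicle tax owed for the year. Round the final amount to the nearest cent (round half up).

January 1 – July 31, 2016: 7 months at 2% → €96000 × 2% × 7/12 = €1120.0000
August 1 – December 31, 2016: 5 months at 4.05% → €96000 × 4.05% × 5/12 = €1620.0000
Total = €2740.0000

€2740.00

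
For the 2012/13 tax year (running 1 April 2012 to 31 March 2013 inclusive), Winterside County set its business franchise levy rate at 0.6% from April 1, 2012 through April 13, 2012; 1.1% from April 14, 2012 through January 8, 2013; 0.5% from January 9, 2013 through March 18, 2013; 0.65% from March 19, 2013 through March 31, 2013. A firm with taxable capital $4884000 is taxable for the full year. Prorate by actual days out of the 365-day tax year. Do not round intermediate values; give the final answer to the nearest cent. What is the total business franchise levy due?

April 1 – April 13, 2012: 13 days at 0.6% → $4884000 × 0.6% × 13/365 = $1043.7041
April 14, 2012 – January 8, 2013: 270 days at 1.1% → $4884000 × 1.1% × 270/365 = $39741.0411
January 9 – March 18, 2013: 69 days at 0.5% → $4884000 × 0.5% × 69/365 = $4616.3836
March 19 – March 31, 2013: 13 days at 0.65% → $4884000 × 0.65% × 13/365 = $1130.6795
Total = $46531.8082

$46531.81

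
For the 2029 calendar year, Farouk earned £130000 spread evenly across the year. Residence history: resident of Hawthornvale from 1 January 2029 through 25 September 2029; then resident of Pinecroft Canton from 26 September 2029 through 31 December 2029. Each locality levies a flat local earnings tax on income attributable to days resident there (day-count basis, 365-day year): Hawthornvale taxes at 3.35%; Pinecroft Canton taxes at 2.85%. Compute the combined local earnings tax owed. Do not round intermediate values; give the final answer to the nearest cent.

Hawthornvale, 1 January – 25 September 2029: 268 days → £130000 × 3.35% × 268/365 = £3197.6438
Pinecroft Canton, 26 September – 31 December 2029: 97 days → £130000 × 2.85% × 97/365 = £984.6164
Total = £4182.2603

£4182.26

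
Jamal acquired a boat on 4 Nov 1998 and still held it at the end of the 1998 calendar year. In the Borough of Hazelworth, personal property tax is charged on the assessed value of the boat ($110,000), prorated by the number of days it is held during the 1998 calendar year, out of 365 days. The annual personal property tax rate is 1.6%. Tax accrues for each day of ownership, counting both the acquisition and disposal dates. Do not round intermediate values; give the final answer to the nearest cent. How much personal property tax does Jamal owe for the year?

Days held (4 Nov – 31 Dec 1998): 58 out of 365
Tax = $110,000 × 1.6% × 58/365 = $279.6712

$279.67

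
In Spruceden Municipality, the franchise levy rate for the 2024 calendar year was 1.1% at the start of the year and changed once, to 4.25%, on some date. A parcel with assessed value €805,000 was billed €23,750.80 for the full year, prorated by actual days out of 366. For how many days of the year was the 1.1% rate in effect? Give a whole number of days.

Let d = days at the first rate; then 366 − d days at the second rate.
€805,000 × [1.1%·d + 4.25%·(366−d)] / 366 = €23,750.80
Solving gives d = 151, so the new rate took effect on 31 May 2024.

151 days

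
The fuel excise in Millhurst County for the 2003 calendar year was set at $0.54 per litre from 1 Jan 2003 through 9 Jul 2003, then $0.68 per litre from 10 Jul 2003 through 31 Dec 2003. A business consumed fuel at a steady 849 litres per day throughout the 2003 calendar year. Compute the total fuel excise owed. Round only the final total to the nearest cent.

1 Jan – 9 Jul 2003: 190 days × 849 litres/day = 161,310 litres at $0.54/litre → $87,107.40
10 Jul – 31 Dec 2003: 175 days × 849 litres/day = 148,575 litres at $0.68/litre → $101,031.00

$188,138.40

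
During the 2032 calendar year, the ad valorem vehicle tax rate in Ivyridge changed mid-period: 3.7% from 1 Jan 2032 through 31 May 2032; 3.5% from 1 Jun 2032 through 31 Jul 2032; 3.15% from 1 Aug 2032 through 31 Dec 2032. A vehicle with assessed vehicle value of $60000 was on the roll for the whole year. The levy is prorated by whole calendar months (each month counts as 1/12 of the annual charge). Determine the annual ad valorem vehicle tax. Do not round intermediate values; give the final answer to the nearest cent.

1 Jan – 31 May 2032: 5 months at 3.7% → $60000 × 3.7% × 5/12 = $925.0000
1 Jun – 31 Jul 2032: 2 months at 3.5% → $60000 × 3.5% × 2/12 = $350.0000
1 Aug – 31 Dec 2032: 5 months at 3.15% → $60000 × 3.15% × 5/12 = $787.5000
Total = $2062.5000

$2062.50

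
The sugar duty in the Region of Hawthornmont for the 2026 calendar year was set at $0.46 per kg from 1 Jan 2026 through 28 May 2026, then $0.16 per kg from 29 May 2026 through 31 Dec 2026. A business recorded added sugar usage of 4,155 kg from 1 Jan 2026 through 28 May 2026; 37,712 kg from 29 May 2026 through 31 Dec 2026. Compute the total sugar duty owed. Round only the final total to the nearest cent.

1 Jan – 28 May 2026: 4,155 kg at $0.46/kg → $1,911.30
29 May – 31 Dec 2026: 37,712 kg at $0.16/kg → $6,033.92

$7,945.22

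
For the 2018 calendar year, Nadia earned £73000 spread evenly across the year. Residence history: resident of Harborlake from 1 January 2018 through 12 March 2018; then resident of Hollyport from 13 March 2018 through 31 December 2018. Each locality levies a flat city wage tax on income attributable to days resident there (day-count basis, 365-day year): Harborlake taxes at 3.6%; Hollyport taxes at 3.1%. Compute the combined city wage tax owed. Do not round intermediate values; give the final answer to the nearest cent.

Harborlake, 1 January – 12 March 2018: 71 days → £73000 × 3.6% × 71/365 = £511.2000
Hollyport, 13 March – 31 December 2018: 294 days → £73000 × 3.1% × 294/365 = £1822.8000
Total = £2334.0000

£2334.00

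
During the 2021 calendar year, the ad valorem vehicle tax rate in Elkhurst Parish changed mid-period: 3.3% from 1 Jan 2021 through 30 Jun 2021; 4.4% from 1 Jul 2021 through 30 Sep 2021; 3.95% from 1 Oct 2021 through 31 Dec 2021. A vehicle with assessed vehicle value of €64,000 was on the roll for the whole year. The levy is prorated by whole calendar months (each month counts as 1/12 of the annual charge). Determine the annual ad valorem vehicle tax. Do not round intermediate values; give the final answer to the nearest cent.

€2,392.00

1 Jan – 30 Jun 2021: 6 months at 3.3% → €64,000 × 3.3% × 6/12 = €1,056.0000
1 Jul – 30 Sep 2021: 3 months at 4.4% → €64,000 × 4.4% × 3/12 = €704.0000
1 Oct – 31 Dec 2021: 3 months at 3.95% → €64,000 × 3.95% × 3/12 = €632.0000
Total = €2,392.0000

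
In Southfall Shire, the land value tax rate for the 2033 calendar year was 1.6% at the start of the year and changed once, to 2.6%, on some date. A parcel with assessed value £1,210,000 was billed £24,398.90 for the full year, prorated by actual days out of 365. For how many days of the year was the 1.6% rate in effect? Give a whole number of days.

213 days

Let d = days at the first rate; then 365 − d days at the second rate.
£1,210,000 × [1.6%·d + 2.6%·(365−d)] / 365 = £24,398.90
Solving gives d = 213, so the new rate took effect on 2 August 2033.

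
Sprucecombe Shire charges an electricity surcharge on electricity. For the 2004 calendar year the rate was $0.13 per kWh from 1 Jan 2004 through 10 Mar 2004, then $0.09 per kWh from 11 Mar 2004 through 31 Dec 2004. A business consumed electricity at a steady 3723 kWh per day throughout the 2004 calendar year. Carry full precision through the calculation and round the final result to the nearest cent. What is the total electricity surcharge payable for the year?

$133,060.02

1 Jan – 10 Mar 2004: 70 days × 3723 kWh/day = 260,610 kWh at $0.13/kWh → $33,879.30
11 Mar – 31 Dec 2004: 296 days × 3723 kWh/day = 1,102,008 kWh at $0.09/kWh → $99,180.72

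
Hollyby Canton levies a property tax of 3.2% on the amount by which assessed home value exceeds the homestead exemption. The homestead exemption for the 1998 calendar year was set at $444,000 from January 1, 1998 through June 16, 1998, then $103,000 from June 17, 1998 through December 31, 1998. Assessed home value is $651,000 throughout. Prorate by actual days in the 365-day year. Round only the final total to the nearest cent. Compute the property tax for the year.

$12,543.39

January 1 – June 16, 1998: 167 days, exemption $444,000 → ($651,000 − $444,000) × 3.2% × 167/365 = $3,030.7068
June 17 – December 31, 1998: 198 days, exemption $103,000 → ($651,000 − $103,000) × 3.2% × 198/365 = $9,512.6795
Total = $12,543.3863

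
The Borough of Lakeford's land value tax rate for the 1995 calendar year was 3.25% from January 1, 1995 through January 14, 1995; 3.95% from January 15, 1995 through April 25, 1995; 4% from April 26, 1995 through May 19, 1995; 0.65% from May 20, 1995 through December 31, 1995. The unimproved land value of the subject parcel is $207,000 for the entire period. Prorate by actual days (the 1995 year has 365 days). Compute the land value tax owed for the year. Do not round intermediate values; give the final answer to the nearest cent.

January 1 – January 14, 1995: 14 days at 3.25% → $207,000 × 3.25% × 14/365 = $258.0411
January 15 – April 25, 1995: 101 days at 3.95% → $207,000 × 3.95% × 101/365 = $2,262.5384
April 26 – May 19, 1995: 24 days at 4% → $207,000 × 4% × 24/365 = $544.4384
May 20 – December 31, 1995: 226 days at 0.65% → $207,000 × 0.65% × 226/365 = $833.1041
Total = $3,898.1219

$3,898.12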